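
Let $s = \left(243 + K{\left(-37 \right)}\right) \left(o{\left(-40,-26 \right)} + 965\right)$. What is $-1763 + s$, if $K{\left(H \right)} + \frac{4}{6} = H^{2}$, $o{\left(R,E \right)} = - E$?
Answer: $\frac{4785205}{3} \approx 1.5951 \cdot 10^{6}$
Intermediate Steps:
$K{\left(H \right)} = - \frac{2}{3} + H^{2}$
$s = \frac{4790494}{3}$ ($s = \left(243 - \left(\frac{2}{3} - \left(-37\right)^{2}\right)\right) \left(\left(-1\right) \left(-26\right) + 965\right) = \left(243 + \left(- \frac{2}{3} + 1369\right)\right) \left(26 + 965\right) = \left(243 + \frac{4105}{3}\right) 991 = \frac{4834}{3} \cdot 991 = \frac{4790494}{3} \approx 1.5968 \cdot 10^{6}$)
$-1763 + s = -1763 + \frac{4790494}{3} = \frac{4785205}{3}$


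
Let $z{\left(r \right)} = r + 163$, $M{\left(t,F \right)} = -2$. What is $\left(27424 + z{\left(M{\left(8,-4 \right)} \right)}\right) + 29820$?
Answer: $57405$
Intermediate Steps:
$z{\left(r \right)} = 163 + r$
$\left(27424 + z{\left(M{\left(8,-4 \right)} \right)}\right) + 29820 = \left(27424 + \left(163 - 2\right)\right) + 29820 = \left(27424 + 161\right) + 29820 = 27585 + 29820 = 57405$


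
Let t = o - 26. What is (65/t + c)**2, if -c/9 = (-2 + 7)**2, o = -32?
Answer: 172003225/3364 ≈ 51131.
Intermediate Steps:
t = -58 (t = -32 - 26 = -58)
c = -225 (c = -9*(-2 + 7)**2 = -9*5**2 = -9*25 = -225)
(65/t + c)**2 = (65/(-58) - 225)**2 = (65*(-1/58) - 225)**2 = (-65/58 - 225)**2 = (-13115/58)**2 = 172003225/3364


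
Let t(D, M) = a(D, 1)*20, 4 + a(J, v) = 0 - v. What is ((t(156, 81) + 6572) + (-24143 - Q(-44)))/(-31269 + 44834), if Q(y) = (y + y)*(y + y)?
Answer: -5083/2713 ≈ -1.8736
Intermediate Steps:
a(J, v) = -4 - v (a(J, v) = -4 + (0 - v) = -4 - v)
t(D, M) = -100 (t(D, M) = (-4 - 1*1)*20 = (-4 - 1)*20 = -5*20 = -100)
Q(y) = 4*y² (Q(y) = (2*y)*(2*y) = 4*y²)
((t(156, 81) + 6572) + (-24143 - Q(-44)))/(-31269 + 44834) = ((-100 + 6572) + (-24143 - 4*(-44)²))/(-31269 + 44834) = (6472 + (-24143 - 4*1936))/13565 = (6472 + (-24143 - 1*7744))*(1/13565) = (6472 + (-24143 - 7744))*(1/13565) = (6472 - 31887)*(1/13565) = -25415*1/13565 = -5083/2713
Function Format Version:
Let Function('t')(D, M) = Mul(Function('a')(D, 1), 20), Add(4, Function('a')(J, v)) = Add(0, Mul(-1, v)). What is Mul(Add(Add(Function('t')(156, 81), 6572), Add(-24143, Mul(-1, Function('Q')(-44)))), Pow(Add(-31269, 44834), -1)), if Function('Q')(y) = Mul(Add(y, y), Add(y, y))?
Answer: Rational(-5083, 2713) ≈ -1.8736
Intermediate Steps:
Function('a')(J, v) = Add(-4, Mul(-1, v)) (Function('a')(J, v) = Add(-4, Add(0, Mul(-1, v))) = Add(-4, Mul(-1, v)))
Function('t')(D, M) = -100 (Function('t')(D, M) = Mul(Add(-4, Mul(-1, 1)), 20) = Mul(Add(-4, -1), 20) = Mul(-5, 20) = -100)
Function('Q')(y) = Mul(4, Pow(y, 2)) (Function('Q')(y) = Mul(Mul(2, y), Mul(2, y)) = Mul(4, Pow(y, 2)))
Mul(Add(Add(Function('t')(156, 81), 6572), Add(-24143, Mul(-1, Function('Q')(-44)))), Pow(Add(-31269, 44834), -1)) = Mul(Add(Add(-100, 6572), Add(-24143, Mul(-1, Mul(4, Pow(-44, 2))))), Pow(Add(-31269, 44834), -1)) = Mul(Add(6472, Add(-24143, Mul(-1, Mul(4, 1936)))), Pow(13565, -1)) = Mul(Add(6472, Add(-24143, Mul(-1, 7744))), Rational(1, 13565)) = Mul(Add(6472, Add(-24143, -7744)), Rational(1, 13565)) = Mul(Add(6472, -31887), Rational(1, 13565)) = Mul(-25415, Rational(1, 13565)) = Rational(-5083, 2713)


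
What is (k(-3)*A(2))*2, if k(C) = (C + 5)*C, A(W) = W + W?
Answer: -48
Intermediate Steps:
A(W) = 2*W
k(C) = C*(5 + C) (k(C) = (5 + C)*C = C*(5 + C))
(k(-3)*A(2))*2 = ((-3*(5 - 3))*(2*2))*2 = (-3*2*4)*2 = -6*4*2 = -24*2 = -48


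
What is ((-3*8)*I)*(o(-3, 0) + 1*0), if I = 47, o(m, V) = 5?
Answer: -5640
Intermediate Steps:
((-3*8)*I)*(o(-3, 0) + 1*0) = (-3*8*47)*(5 + 1*0) = (-24*47)*(5 + 0) = -1128*5 = -5640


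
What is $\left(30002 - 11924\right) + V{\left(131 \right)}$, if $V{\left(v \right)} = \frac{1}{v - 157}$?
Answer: $\frac{470027}{26} \approx 18078.0$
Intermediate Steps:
$V{\left(v \right)} = \frac{1}{-157 + v}$
$\left(30002 - 11924\right) + V{\left(131 \right)} = \left(30002 - 11924\right) + \frac{1}{-157 + 131} = 18078 + \frac{1}{-26} = 18078 - \frac{1}{26} = \frac{470027}{26}$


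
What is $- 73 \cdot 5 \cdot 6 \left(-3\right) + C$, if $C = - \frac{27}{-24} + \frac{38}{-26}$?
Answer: $\frac{683245}{104} \approx 6569.7$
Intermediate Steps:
$C = - \frac{35}{104}$ ($C = \left(-27\right) \left(- \frac{1}{24}\right) + 38 \left(- \frac{1}{26}\right) = \frac{9}{8} - \frac{19}{13} = - \frac{35}{104} \approx -0.33654$)
$- 73 \cdot 5 \cdot 6 \left(-3\right) + C = - 73 \cdot 5 \cdot 6 \left(-3\right) - \frac{35}{104} = - 73 \cdot 30 \left(-3\right) - \frac{35}{104} = \left(-73\right) \left(-90\right) - \frac{35}{104} = 6570 - \frac{35}{104} = \frac{683245}{104}$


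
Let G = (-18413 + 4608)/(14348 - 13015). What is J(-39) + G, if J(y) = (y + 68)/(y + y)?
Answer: -1115447/103974 ≈ -10.728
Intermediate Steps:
J(y) = (68 + y)/(2*y) (J(y) = (68 + y)/((2*y)) = (68 + y)*(1/(2*y)) = (68 + y)/(2*y))
G = -13805/1333 ≈ -10.356
J(-39) + G = (½)*(68 - 39)/(-39) - 13805/1333 = (½)*(-1/39)*29 - 13805/1333 = -29/78 - 13805/1333 = -1115447/103974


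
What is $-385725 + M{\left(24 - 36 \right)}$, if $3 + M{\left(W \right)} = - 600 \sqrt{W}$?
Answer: $-385728 - 1200 i \sqrt{3} \approx -3.8573 \cdot 10^{5} - 2078.5 i$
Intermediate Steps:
$M{\left(W \right)} = -3 - 600 \sqrt{W}$
$-385725 + M{\left(24 - 36 \right)} = -385725 - \left(3 + 600 \sqrt{24 - 36}\right) = -385725 - \left(3 + 600 \sqrt{-12}\right) = -385725 - \left(3 + 600 \cdot 2 i \sqrt{3}\right) = -385725 - \left(3 + 1200 i \sqrt{3}\right) = -385728 - 1200 i \sqrt{3}$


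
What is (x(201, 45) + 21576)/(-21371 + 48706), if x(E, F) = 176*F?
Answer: 29496/27335 ≈ 1.0791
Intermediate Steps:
(x(201, 45) + 21576)/(-21371 + 48706) = (176*45 + 21576)/(-21371 + 48706) = (7920 + 21576)/27335 = 29496*(1/27335) = 29496/27335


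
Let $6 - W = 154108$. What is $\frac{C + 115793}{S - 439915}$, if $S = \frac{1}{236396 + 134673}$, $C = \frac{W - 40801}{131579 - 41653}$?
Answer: $- \frac{3863795449807635}{14679414049444084} \approx -0.26321$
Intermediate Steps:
$W = -154102$ ($W = 6 - 154108 = -154102$)
$C = - \frac{194903}{89926}$ ($C = \frac{-154102 - 40801}{131579 - 41653} = - \frac{194903}{89926} \approx -2.1674$)
$S = \frac{1}{371069} \approx 2.6949 \cdot 10^{-6}$
$\frac{C + 115793}{S - 439915} = \frac{- \frac{194903}{89926} + 115793}{\frac{1}{371069} - 439915} = \frac{10412606415}{89926 \left(- \frac{163238819134}{371069}\right)} = \frac{10412606415}{89926} \left(- \frac{371069}{163238819134}\right) = - \frac{3863795449807635}{14679414049444084}$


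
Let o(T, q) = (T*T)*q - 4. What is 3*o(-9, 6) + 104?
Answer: 1550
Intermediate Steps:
o(T, q) = -4 + q*T² (o(T, q) = T²*q - 4 = q*T² - 4 = -4 + q*T²)
3*o(-9, 6) + 104 = 3*(-4 + 6*(-9)²) + 104 = 3*(-4 + 6*81) + 104 = 3*(-4 + 486) + 104 = 3*482 + 104 = 1446 + 104 = 1550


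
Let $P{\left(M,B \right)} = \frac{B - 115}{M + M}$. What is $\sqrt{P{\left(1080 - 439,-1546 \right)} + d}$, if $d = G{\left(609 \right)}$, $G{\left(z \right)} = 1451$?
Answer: $\frac{7 \sqrt{48624978}}{1282} \approx 38.075$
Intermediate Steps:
$P{\left(M,B \right)} = \frac{-115 + B}{2 M}$
$d = 1451$
$\sqrt{P{\left(1080 - 439,-1546 \right)} + d} = \sqrt{\frac{-115 - 1546}{2 \left(1080 - 439\right)} + 1451} = \sqrt{\frac{1}{2} \frac{1}{1080 - 439} \left(-1661\right) + 1451} = \sqrt{\frac{1}{2} \cdot \frac{1}{641} \left(-1661\right) + 1451} = \sqrt{- \frac{1661}{1282} + 1451} = \sqrt{\frac{1858521}{1282}} = \frac{7 \sqrt{48624978}}{1282}$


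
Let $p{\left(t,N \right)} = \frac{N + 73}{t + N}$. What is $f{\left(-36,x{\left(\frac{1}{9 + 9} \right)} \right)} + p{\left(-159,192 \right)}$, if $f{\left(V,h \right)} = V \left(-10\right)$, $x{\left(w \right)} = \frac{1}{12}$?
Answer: $\frac{12145}{33} \approx 368.03$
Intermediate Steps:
$p{\left(t,N \right)} = \frac{73 + N}{N + t}$
$x{\left(w \right)} = \frac{1}{12}$
$f{\left(V,h \right)} = - 10 V$
$f{\left(-36,x{\left(\frac{1}{9 + 9} \right)} \right)} + p{\left(-159,192 \right)} = \left(-10\right) \left(-36\right) + \frac{73 + 192}{192 - 159} = 360 + \frac{1}{33} \cdot 265 = 360 + \frac{265}{33} = \frac{12145}{33}$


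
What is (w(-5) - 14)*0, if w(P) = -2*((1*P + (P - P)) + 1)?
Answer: 0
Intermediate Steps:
w(P) = -2 - 2*P (w(P) = -2*((P + 0) + 1) = -2*(P + 1) = -2*(1 + P) = -2 - 2*P)
(w(-5) - 14)*0 = ((-2 - 2*(-5)) - 14)*0 = ((-2 + 10) - 14)*0 = (8 - 14)*0 = -6*0 = 0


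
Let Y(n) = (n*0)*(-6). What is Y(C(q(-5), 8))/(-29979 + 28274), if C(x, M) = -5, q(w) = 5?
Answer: 0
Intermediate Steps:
Y(n) = 0 (Y(n) = 0*(-6) = 0)
Y(C(q(-5), 8))/(-29979 + 28274) = 0/(-29979 + 28274) = 0/(-1705) = 0*(-1/1705) = 0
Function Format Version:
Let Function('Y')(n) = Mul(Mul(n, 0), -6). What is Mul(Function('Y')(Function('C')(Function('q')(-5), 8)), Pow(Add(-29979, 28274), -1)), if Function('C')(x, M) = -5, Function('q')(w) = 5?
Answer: 0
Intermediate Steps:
Function('Y')(n) = 0 (Function('Y')(n) = Mul(0, -6) = 0)
Mul(Function('Y')(Function('C')(Function('q')(-5), 8)), Pow(Add(-29979, 28274), -1)) = Mul(0, Pow(Add(-29979, 28274), -1)) = Mul(0, Pow(-1705, -1)) = Mul(0, Rational(-1, 1705)) = 0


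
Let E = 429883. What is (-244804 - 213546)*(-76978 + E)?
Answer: -161754006750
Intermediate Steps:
(-244804 - 213546)*(-76978 + E) = (-244804 - 213546)*(-76978 + 429883) = -458350*352905 = -161754006750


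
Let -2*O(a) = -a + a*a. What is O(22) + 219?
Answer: -12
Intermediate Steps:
O(a) = a/2 - a**2/2 (O(a) = -(-a + a*a)/2 = -(-a + a**2)/2 = -(a**2 - a)/2 = a/2 - a**2/2)
O(22) + 219 = (1/2)*22*(1 - 1*22) + 219 = (1/2)*22*(1 - 22) + 219 = (1/2)*22*(-21) + 219 = -231 + 219 = -12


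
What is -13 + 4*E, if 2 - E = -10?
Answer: 35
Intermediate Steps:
E = 12 (E = 2 - 1*(-10) = 2 + 10 = 12)
-13 + 4*E = -13 + 4*12 = -13 + 48 = 35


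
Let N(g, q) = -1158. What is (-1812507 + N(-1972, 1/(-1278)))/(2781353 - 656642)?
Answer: -604555/708237 ≈ -0.85361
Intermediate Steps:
(-1812507 + N(-1972, 1/(-1278)))/(2781353 - 656642) = (-1812507 - 1158)/(2781353 - 656642) = -1813665/2124711 = -1813665*1/2124711 = -604555/708237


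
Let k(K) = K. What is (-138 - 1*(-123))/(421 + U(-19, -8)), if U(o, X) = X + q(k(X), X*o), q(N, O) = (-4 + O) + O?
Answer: -15/713 ≈ -0.021038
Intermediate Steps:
q(N, O) = -4 + 2*O
U(o, X) = -4 + X + 2*X*o (U(o, X) = X + (-4 + 2*(X*o)) = X + (-4 + 2*X*o) = -4 + X + 2*X*o)
(-138 - 1*(-123))/(421 + U(-19, -8)) = (-138 - 1*(-123))/(421 + (-4 - 8 + 2*(-8)*(-19))) = (-138 + 123)/(421 + (-4 - 8 + 304)) = -15/(421 + 292) = -15/713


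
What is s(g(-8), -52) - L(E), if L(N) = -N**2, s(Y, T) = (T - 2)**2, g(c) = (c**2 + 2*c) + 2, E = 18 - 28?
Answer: 3016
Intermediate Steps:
E = -10
g(c) = 2 + c**2 + 2*c
s(Y, T) = (-2 + T)**2
s(g(-8), -52) - L(E) = (-2 - 52)**2 - (-1)*(-10)**2 = (-54)**2 - (-1)*100 = 2916 - 1*(-100) = 2916 + 100 = 3016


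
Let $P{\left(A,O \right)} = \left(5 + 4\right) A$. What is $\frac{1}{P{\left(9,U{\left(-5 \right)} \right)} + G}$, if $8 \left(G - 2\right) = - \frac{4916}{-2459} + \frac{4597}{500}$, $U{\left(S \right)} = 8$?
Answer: $\frac{9836000}{830150023} \approx 0.011848$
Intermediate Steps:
$P{\left(A,O \right)} = 9 A$
$G = \frac{33434023}{9836000}$ ($G = 2 + \frac{- \frac{4916}{-2459} + \frac{4597}{500}}{8} = 2 + \frac{\left(-4916\right) \left(- \frac{1}{2459}\right) + 4597 \cdot \frac{1}{500}}{8} = 2 + \frac{\frac{4916}{2459} + \frac{4597}{500}}{8} = 2 + \frac{1}{8} \cdot \frac{13762023}{1229500} = 2 + \frac{13762023}{9836000} = \frac{33434023}{9836000} \approx 3.3991$)
$\frac{1}{P{\left(9,U{\left(-5 \right)} \right)} + G} = \frac{1}{9 \cdot 9 + \frac{33434023}{9836000}} = \frac{1}{81 + \frac{33434023}{9836000}} = \frac{1}{\frac{830150023}{9836000}} = \frac{9836000}{830150023}$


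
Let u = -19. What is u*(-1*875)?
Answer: 16625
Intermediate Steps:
u*(-1*875) = -(-19)*875 = -19*(-875) = 16625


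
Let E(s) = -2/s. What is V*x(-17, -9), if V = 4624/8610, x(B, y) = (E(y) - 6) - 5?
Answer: -224264/38745 ≈ -5.7882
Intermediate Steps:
x(B, y) = -11 - 2/y (x(B, y) = (-2/y - 6) - 5 = (-6 - 2/y) - 5 = -11 - 2/y)
V = 2312/4305 (V = 4624*(1/8610) = 2312/4305 ≈ 0.53705)
V*x(-17, -9) = 2312*(-11 - 2/(-9))/4305 = 2312*(-11 - 2*(-⅑))/4305 = 2312*(-11 + 2/9)/4305 = (2312/4305)*(-97/9) = -224264/38745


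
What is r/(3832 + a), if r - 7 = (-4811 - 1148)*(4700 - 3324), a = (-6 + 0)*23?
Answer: -8199577/3694 ≈ -2219.7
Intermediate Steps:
a = -138 (a = -6*23 = -138)
r = -8199577 (r = 7 + (-4811 - 1148)*(4700 - 3324) = 7 - 5959*1376 = 7 - 8199584 = -8199577)
r/(3832 + a) = -8199577/(3832 - 138) = -8199577/3694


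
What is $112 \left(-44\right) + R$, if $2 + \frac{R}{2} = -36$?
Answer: $-5004$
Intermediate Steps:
$R = -76$ ($R = -4 + 2 \left(-36\right) = -4 - 72 = -76$)
$112 \left(-44\right) + R = 112 \left(-44\right) - 76 = -4928 - 76 = -5004$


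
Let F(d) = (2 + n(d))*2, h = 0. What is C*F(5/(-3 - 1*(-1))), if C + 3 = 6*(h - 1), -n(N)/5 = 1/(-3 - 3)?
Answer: -51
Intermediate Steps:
n(N) = ⅚ (n(N) = -5/(-3 - 3) = -5/(-6) = -5*(-⅙) = ⅚)
C = -9 (C = -3 + 6*(0 - 1) = -3 + 6*(-1) = -3 - 6 = -9)
F(d) = 17/3 (F(d) = (2 + ⅚)*2 = (17/6)*2 = 17/3)
C*F(5/(-3 - 1*(-1))) = -9*17/3 = -51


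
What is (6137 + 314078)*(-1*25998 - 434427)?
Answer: -147434991375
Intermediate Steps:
(6137 + 314078)*(-1*25998 - 434427) = 320215*(-25998 - 434427) = 320215*(-460425) = -147434991375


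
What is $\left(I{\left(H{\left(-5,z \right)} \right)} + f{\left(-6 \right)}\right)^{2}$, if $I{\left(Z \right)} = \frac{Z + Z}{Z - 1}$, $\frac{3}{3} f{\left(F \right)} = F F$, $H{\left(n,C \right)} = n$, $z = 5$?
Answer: $\frac{12769}{9} \approx 1418.8$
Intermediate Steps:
$f{\left(F \right)} = F^{2}$ ($f{\left(F \right)} = F F = F^{2}$)
$I{\left(Z \right)} = \frac{2 Z}{-1 + Z}$
$\left(I{\left(H{\left(-5,z \right)} \right)} + f{\left(-6 \right)}\right)^{2} = \left(2 \left(-5\right) \frac{1}{-1 - 5} + \left(-6\right)^{2}\right)^{2} = \left(2 \left(-5\right) \frac{1}{-6} + 36\right)^{2} = \left(2 \left(-5\right) \left(- \frac{1}{6}\right) + 36\right)^{2} = \left(\frac{5}{3} + 36\right)^{2} = \left(\frac{113}{3}\right)^{2} = \frac{12769}{9}$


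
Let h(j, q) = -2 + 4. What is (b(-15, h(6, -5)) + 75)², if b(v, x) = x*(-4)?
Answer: 4489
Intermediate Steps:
h(j, q) = 2
b(v, x) = -4*x
(b(-15, h(6, -5)) + 75)² = (-4*2 + 75)² = (-8 + 75)² = 67² = 4489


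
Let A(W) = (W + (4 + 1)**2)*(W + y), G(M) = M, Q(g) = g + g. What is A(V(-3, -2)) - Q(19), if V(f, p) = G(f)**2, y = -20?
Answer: -412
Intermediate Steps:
Q(g) = 2*g
V(f, p) = f**2
A(W) = (-20 + W)*(25 + W) (A(W) = (W + (4 + 1)**2)*(W - 20) = (W + 5**2)*(-20 + W) = (W + 25)*(-20 + W) = (25 + W)*(-20 + W) = (-20 + W)*(25 + W))
A(V(-3, -2)) - Q(19) = (-500 + ((-3)**2)**2 + 5*(-3)**2) - 2*19 = (-500 + 9**2 + 5*9) - 1*38 = (-500 + 81 + 45) - 38 = -374 - 38 = -412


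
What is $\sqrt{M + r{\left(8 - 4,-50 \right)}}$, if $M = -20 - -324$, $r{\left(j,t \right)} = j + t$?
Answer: $\sqrt{258} \approx 16.062$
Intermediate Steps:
$M = 304$ ($M = -20 + 324 = 304$)
$\sqrt{M + r{\left(8 - 4,-50 \right)}} = \sqrt{304 + \left(\left(8 - 4\right) - 50\right)} = \sqrt{304 + \left(4 - 50\right)} = \sqrt{304 - 46} = \sqrt{258}$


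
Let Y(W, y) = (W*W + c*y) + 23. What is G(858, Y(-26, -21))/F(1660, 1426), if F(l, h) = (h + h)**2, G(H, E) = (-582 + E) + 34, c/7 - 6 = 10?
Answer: -71/262384 ≈ -0.00027060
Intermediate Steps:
c = 112 (c = 42 + 7*10 = 42 + 70 = 112)
Y(W, y) = 23 + W**2 + 112*y (Y(W, y) = (W*W + 112*y) + 23 = (W**2 + 112*y) + 23 = 23 + W**2 + 112*y)
G(H, E) = -548 + E
F(l, h) = 4*h**2 (F(l, h) = (2*h)**2 = 4*h**2)
G(858, Y(-26, -21))/F(1660, 1426) = (-548 + (23 + (-26)**2 + 112*(-21)))/((4*1426**2)) = (-548 + (23 + 676 - 2352))/((4*2033476)) = (-548 - 1653)/8133904 = -2201*1/8133904 = -71/262384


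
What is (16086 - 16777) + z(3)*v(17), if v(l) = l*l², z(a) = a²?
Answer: 43526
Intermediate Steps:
v(l) = l³
(16086 - 16777) + z(3)*v(17) = (16086 - 16777) + 3²*17³ = -691 + 9*4913 = -691 + 44217 = 43526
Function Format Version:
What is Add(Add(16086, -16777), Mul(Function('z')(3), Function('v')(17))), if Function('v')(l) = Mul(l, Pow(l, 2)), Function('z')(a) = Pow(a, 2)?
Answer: 43526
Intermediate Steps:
Function('v')(l) = Pow(l, 3)
Add(Add(16086, -16777), Mul(Function('z')(3), Function('v')(17))) = Add(Add(16086, -16777), Mul(Pow(3, 2), Pow(17, 3))) = Add(-691, Mul(9, 4913)) = Add(-691, 44217) = 43526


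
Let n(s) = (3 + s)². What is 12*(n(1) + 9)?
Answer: 300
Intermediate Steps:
12*(n(1) + 9) = 12*((3 + 1)² + 9) = 12*(4² + 9) = 12*(16 + 9) = 12*25 = 300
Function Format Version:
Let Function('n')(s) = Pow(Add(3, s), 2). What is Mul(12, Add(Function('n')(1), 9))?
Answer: 300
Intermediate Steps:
Mul(12, Add(Function('n')(1), 9)) = Mul(12, Add(Pow(Add(3, 1), 2), 9)) = Mul(12, Add(Pow(4, 2), 9)) = Mul(12, Add(16, 9)) = Mul(12, 25) = 300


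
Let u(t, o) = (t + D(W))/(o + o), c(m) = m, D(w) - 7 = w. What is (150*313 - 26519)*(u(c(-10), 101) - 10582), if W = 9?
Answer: -21836223749/101 ≈ -2.1620e+8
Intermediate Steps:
D(w) = 7 + w
u(t, o) = (16 + t)/(2*o) (u(t, o) = (t + (7 + 9))/(o + o) = (t + 16)/((2*o)) = (16 + t)*(1/(2*o)) = (16 + t)/(2*o))
(150*313 - 26519)*(u(c(-10), 101) - 10582) = (150*313 - 26519)*((½)*(16 - 10)/101 - 10582) = (46950 - 26519)*((½)*(1/101)*6 - 10582) = 20431*(3/101 - 10582) = 20431*(-1068779/101) = -21836223749/101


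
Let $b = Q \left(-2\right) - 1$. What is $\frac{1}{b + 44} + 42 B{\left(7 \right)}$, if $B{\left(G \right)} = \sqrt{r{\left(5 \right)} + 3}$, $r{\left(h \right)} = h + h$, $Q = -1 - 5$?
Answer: $\frac{1}{55} + 42 \sqrt{13} \approx 151.45$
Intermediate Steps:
$Q = -6$
$r{\left(h \right)} = 2 h$
$b = 11$ ($b = \left(-6\right) \left(-2\right) - 1 = 12 - 1 = 11$)
$B{\left(G \right)} = \sqrt{13}$ ($B{\left(G \right)} = \sqrt{2 \cdot 5 + 3} = \sqrt{10 + 3} = \sqrt{13}$)
$\frac{1}{b + 44} + 42 B{\left(7 \right)} = \frac{1}{11 + 44} + 42 \sqrt{13} = \frac{1}{55} + 42 \sqrt{13}$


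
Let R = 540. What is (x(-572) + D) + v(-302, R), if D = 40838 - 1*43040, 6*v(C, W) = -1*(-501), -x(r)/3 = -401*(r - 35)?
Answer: -1464679/2 ≈ -7.3234e+5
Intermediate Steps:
x(r) = -42105 + 1203*r (x(r) = -(-1203)*(r - 35) = -(-1203)*(-35 + r) = -3*(14035 - 401*r) = -42105 + 1203*r)
v(C, W) = 167/2 (v(C, W) = (-1*(-501))/6 = (⅙)*501 = 167/2)
D = -2202 (D = 40838 - 43040 = -2202)
(x(-572) + D) + v(-302, R) = ((-42105 + 1203*(-572)) - 2202) + 167/2 = ((-42105 - 688116) - 2202) + 167/2 = (-730221 - 2202) + 167/2 = -732423 + 167/2 = -1464679/2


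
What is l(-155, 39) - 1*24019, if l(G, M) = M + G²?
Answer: 45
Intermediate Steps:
l(-155, 39) - 1*24019 = (39 + (-155)²) - 1*24019 = (39 + 24025) - 24019 = 24064 - 24019 = 45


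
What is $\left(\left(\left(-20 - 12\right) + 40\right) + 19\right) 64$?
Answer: $1728$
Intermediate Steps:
$\left(\left(\left(-20 - 12\right) + 40\right) + 19\right) 64 = \left(\left(-32 + 40\right) + 19\right) 64 = \left(8 + 19\right) 64 = 27 \cdot 64 = 1728$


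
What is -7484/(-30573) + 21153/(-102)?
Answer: -215315767/1039482 ≈ -207.14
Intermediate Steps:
-7484/(-30573) + 21153/(-102) = -7484*(-1/30573) + 21153*(-1/102) = 7484/30573 - 7051/34 = -215315767/1039482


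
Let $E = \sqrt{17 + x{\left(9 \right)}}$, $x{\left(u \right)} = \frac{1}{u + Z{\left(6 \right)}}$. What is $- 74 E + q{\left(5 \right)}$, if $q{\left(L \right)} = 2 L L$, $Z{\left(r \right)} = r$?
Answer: $50 - \frac{1184 \sqrt{15}}{15} \approx -255.71$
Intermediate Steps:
$q{\left(L \right)} = 2 L^{2}$
$x{\left(u \right)} = \frac{1}{6 + u}$ ($x{\left(u \right)} = \frac{1}{u + 6} = \frac{1}{6 + u}$)
$E = \frac{16 \sqrt{15}}{15}$ ($E = \sqrt{17 + \frac{1}{6 + 9}} = \sqrt{17 + \frac{1}{15}} = \sqrt{\frac{256}{15}} = \frac{16 \sqrt{15}}{15} \approx 4.1312$)
$- 74 E + q{\left(5 \right)} = - 74 \frac{16 \sqrt{15}}{15} + 2 \cdot 5^{2} = - \frac{1184 \sqrt{15}}{15} + 2 \cdot 25 = - \frac{1184 \sqrt{15}}{15} + 50 = 50 - \frac{1184 \sqrt{15}}{15}$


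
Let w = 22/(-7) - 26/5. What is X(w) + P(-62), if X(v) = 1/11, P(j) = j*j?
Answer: 42285/11 ≈ 3844.1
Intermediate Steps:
P(j) = j²
w = -292/35 (w = 22*(-⅐) - 26*⅕ = -22/7 - 26/5 = -292/35 ≈ -8.3428)
X(v) = 1/11
X(w) + P(-62) = 1/11 + (-62)² = 1/11 + 3844 = 42285/11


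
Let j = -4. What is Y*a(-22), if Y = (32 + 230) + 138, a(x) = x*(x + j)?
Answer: 228800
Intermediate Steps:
a(x) = x*(-4 + x) (a(x) = x*(x - 4) = x*(-4 + x))
Y = 400 (Y = 262 + 138 = 400)
Y*a(-22) = 400*(-22*(-4 - 22)) = 400*(-22*(-26)) = 400*572 = 228800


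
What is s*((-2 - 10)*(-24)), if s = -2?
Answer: -576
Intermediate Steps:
s*((-2 - 10)*(-24)) = -2*(-2 - 10)*(-24) = -(-24)*(-24) = -2*288 = -576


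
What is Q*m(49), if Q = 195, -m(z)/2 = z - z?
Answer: 0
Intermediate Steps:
m(z) = 0 (m(z) = -2*(z - z) = -2*0 = 0)
Q*m(49) = 195*0 = 0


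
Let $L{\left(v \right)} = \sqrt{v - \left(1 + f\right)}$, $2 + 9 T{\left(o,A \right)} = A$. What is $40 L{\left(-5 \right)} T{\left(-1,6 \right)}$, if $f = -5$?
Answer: $\frac{160 i}{9} \approx 17.778 i$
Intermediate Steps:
$T{\left(o,A \right)} = - \frac{2}{9} + \frac{A}{9}$
$L{\left(v \right)} = \sqrt{4 + v}$ ($L{\left(v \right)} = \sqrt{v - -4} = \sqrt{v + \left(-1 + 5\right)} = \sqrt{v + 4} = \sqrt{4 + v}$)
$40 L{\left(-5 \right)} T{\left(-1,6 \right)} = 40 \sqrt{4 - 5} \left(- \frac{2}{9} + \frac{1}{9} \cdot 6\right) = 40 \sqrt{-1} \left(- \frac{2}{9} + \frac{2}{3}\right) = 40 i \frac{4}{9} = \frac{160 i}{9}$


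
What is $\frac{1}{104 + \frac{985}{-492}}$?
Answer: $\frac{492}{50183} \approx 0.0098041$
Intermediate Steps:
$\frac{1}{104 + \frac{985}{-492}} = \frac{1}{104 + 985 \left(- \frac{1}{492}\right)} = \frac{1}{104 - \frac{985}{492}} = \frac{1}{\frac{50183}{492}} = \frac{492}{50183}$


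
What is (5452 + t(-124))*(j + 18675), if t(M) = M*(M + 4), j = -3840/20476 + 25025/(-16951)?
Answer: 130215279822160/342973 ≈ 3.7967e+8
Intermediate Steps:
j = -13125085/7888379 (j = -3840*1/20476 + 25025*(-1/16951) = -960/5119 - 2275/1541 = -13125085/7888379 ≈ -1.6639)
t(M) = M*(4 + M)
(5452 + t(-124))*(j + 18675) = (5452 - 124*(4 - 124))*(-13125085/7888379 + 18675) = (5452 - 124*(-120))*(147302352740/7888379) = (5452 + 14880)*(147302352740/7888379) = 20332*(147302352740/7888379) = 130215279822160/342973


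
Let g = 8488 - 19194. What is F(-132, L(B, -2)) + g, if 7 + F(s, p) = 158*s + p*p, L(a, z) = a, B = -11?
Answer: -31448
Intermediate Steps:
F(s, p) = -7 + p² + 158*s (F(s, p) = -7 + (158*s + p*p) = -7 + (158*s + p²) = -7 + (p² + 158*s) = -7 + p² + 158*s)
g = -10706
F(-132, L(B, -2)) + g = (-7 + (-11)² + 158*(-132)) - 10706 = (-7 + 121 - 20856) - 10706 = -20742 - 10706 = -31448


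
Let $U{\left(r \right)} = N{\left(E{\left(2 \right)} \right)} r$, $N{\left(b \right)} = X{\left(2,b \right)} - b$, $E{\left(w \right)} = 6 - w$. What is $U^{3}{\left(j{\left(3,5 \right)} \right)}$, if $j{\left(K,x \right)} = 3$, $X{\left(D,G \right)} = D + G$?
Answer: $216$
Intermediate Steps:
$N{\left(b \right)} = 2$ ($N{\left(b \right)} = \left(2 + b\right) - b = 2$)
$U{\left(r \right)} = 2 r$
$U^{3}{\left(j{\left(3,5 \right)} \right)} = \left(2 \cdot 3\right)^{3} = 6^{3} = 216$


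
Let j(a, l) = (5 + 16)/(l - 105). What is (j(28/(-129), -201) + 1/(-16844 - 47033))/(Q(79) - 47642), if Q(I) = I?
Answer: 447241/309894538602 ≈ 1.4432e-6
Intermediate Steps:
j(a, l) = 21/(-105 + l)
(j(28/(-129), -201) + 1/(-16844 - 47033))/(Q(79) - 47642) = (21/(-105 - 201) + 1/(-16844 - 47033))/(79 - 47642) = (21/(-306) + 1/(-63877))/(-47563) = (21*(-1/306) - 1/63877)*(-1/47563) = (-7/102 - 1/63877)*(-1/47563) = -447241/6515454*(-1/47563) = 447241/309894538602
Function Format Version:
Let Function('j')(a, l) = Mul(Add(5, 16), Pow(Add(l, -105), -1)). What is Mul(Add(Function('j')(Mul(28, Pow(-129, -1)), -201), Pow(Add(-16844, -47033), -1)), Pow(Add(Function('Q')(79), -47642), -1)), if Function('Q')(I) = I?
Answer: Rational(447241, 309894538602) ≈ 1.4432e-6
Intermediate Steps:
Function('j')(a, l) = Mul(21, Pow(Add(-105, l), -1))
Mul(Add(Function('j')(Mul(28, Pow(-129, -1)), -201), Pow(Add(-16844, -47033), -1)), Pow(Add(Function('Q')(79), -47642), -1)) = Mul(Add(Mul(21, Pow(Add(-105, -201), -1)), Pow(Add(-16844, -47033), -1)), Pow(Add(79, -47642), -1)) = Mul(Add(Mul(21, Pow(-306, -1)), Pow(-63877, -1)), Pow(-47563, -1)) = Mul(Add(Mul(21, Rational(-1, 306)), Rational(-1, 63877)), Rational(-1, 47563)) = Mul(Add(Rational(-7, 102), Rational(-1, 63877)), Rational(-1, 47563)) = Mul(Rational(-447241, 6515454), Rational(-1, 47563)) = Rational(447241, 309894538602)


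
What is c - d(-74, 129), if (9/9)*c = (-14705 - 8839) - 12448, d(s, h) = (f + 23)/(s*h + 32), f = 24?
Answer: -342427841/9514 ≈ -35992.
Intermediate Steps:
d(s, h) = 47/(32 + h*s) (d(s, h) = (24 + 23)/(s*h + 32) = 47/(h*s + 32) = 47/(32 + h*s))
c = -35992 (c = (-14705 - 8839) - 12448 = -23544 - 12448 = -35992)
c - d(-74, 129) = -35992 - 47/(32 + 129*(-74)) = -35992 - 47/(32 - 9546) = -35992 - 47/(-9514) = -35992 - 47*(-1)/9514 = -35992 - 1*(-47/9514) = -35992 + 47/9514 = -342427841/9514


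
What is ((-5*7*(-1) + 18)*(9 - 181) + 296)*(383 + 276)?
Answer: -5812380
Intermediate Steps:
((-5*7*(-1) + 18)*(9 - 181) + 296)*(383 + 276) = ((-35*(-1) + 18)*(-172) + 296)*659 = ((35 + 18)*(-172) + 296)*659 = (53*(-172) + 296)*659 = (-9116 + 296)*659 = -8820*659 = -5812380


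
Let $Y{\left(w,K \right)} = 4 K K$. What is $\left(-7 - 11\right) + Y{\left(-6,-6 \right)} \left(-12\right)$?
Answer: $-1746$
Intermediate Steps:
$Y{\left(w,K \right)} = 4 K^{2}$
$\left(-7 - 11\right) + Y{\left(-6,-6 \right)} \left(-12\right) = \left(-7 - 11\right) + 4 \left(-6\right)^{2} \left(-12\right) = \left(-7 - 11\right) + 4 \cdot 36 \left(-12\right) = -18 + 144 \left(-12\right) = -18 - 1728 = -1746$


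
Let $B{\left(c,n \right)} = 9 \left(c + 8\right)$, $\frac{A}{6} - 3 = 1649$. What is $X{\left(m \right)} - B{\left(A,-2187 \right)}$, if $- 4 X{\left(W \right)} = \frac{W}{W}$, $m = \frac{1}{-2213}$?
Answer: $- \frac{357121}{4} \approx -89280.0$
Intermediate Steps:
$A = 9912$ ($A = 18 + 6 \cdot 1649 = 18 + 9894 = 9912$)
$m = - \frac{1}{2213} \approx -0.00045188$
$B{\left(c,n \right)} = 72 + 9 c$ ($B{\left(c,n \right)} = 9 \left(8 + c\right) = 72 + 9 c$)
$X{\left(W \right)} = - \frac{1}{4}$ ($X{\left(W \right)} = - \frac{W \frac{1}{W}}{4} = \left(- \frac{1}{4}\right) 1 = - \frac{1}{4}$)
$X{\left(m \right)} - B{\left(A,-2187 \right)} = - \frac{1}{4} - \left(72 + 9 \cdot 9912\right) = - \frac{1}{4} - \left(72 + 89208\right) = - \frac{1}{4} - 89280 = - \frac{357121}{4}$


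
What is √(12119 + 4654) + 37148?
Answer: 37148 + √16773 ≈ 37278.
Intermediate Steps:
√(12119 + 4654) + 37148 = √16773 + 37148 = 37148 + √16773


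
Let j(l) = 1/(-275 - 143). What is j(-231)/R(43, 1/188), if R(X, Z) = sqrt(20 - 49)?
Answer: I*sqrt(29)/12122 ≈ 0.00044425*I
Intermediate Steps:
R(X, Z) = I*sqrt(29) (R(X, Z) = sqrt(-29) = I*sqrt(29))
j(l) = -1/418 (j(l) = 1/(-418) = -1/418)
j(-231)/R(43, 1/188) = -(-I*sqrt(29)/29)/418 = -(-1)*I*sqrt(29)/12122 = I*sqrt(29)/12122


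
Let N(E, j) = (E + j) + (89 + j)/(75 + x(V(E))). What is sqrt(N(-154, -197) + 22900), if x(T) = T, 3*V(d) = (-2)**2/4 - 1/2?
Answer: sqrt(4586196901)/451 ≈ 150.16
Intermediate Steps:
V(d) = 1/6 (V(d) = ((-2)**2/4 - 1/2)/3 = (4*(1/4) - 1*1/2)/3 = (1 - 1/2)/3 = (1/3)*(1/2) = 1/6)
N(E, j) = 534/451 + E + 457*j/451 (N(E, j) = (E + j) + (89 + j)/(75 + 1/6) = (E + j) + (89 + j)/(451/6) = (E + j) + (89 + j)*(6/451) = (E + j) + (534/451 + 6*j/451) = 534/451 + E + 457*j/451)
sqrt(N(-154, -197) + 22900) = sqrt((534/451 - 154 + (457/451)*(-197)) + 22900) = sqrt((534/451 - 154 - 90029/451) + 22900) = sqrt(-158949/451 + 22900) = sqrt(10168951/451) = sqrt(4586196901)/451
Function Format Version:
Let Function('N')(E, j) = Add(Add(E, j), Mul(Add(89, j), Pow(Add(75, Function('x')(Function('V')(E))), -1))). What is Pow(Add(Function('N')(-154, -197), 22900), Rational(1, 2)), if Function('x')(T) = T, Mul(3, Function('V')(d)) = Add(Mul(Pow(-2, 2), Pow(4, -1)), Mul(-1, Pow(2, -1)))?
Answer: Mul(Rational(1, 451), Pow(4586196901, Rational(1, 2))) ≈ 150.16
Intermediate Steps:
Function('V')(d) = Rational(1, 6) (Function('V')(d) = Mul(Rational(1, 3), Add(Mul(Pow(-2, 2), Pow(4, -1)), Mul(-1, Pow(2, -1)))) = Mul(Rational(1, 3), Add(Mul(4, Rational(1, 4)), Mul(-1, Rational(1, 2)))) = Mul(Rational(1, 3), Add(1, Rational(-1, 2))) = Mul(Rational(1, 3), Rational(1, 2)) = Rational(1, 6))
Function('N')(E, j) = Add(Rational(534, 451), E, Mul(Rational(457, 451), j)) (Function('N')(E, j) = Add(Add(E, j), Mul(Add(89, j), Pow(Add(75, Rational(1, 6)), -1))) = Add(Add(E, j), Mul(Add(89, j), Pow(Rational(451, 6), -1))) = Add(Add(E, j), Mul(Add(89, j), Rational(6, 451))) = Add(Add(E, j), Add(Rational(534, 451), Mul(Rational(6, 451), j))) = Add(Rational(534, 451), E, Mul(Rational(457, 451), j)))
Pow(Add(Function('N')(-154, -197), 22900), Rational(1, 2)) = Pow(Add(Add(Rational(534, 451), -154, Mul(Rational(457, 451), -197)), 22900), Rational(1, 2)) = Pow(Add(Add(Rational(534, 451), -154, Rational(-90029, 451)), 22900), Rational(1, 2)) = Pow(Add(Rational(-158949, 451), 22900), Rational(1, 2)) = Pow(Rational(10168951, 451), Rational(1, 2)) = Mul(Rational(1, 451), Pow(4586196901, Rational(1, 2)))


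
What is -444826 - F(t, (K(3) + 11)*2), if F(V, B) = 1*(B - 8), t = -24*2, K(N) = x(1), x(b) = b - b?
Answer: -444840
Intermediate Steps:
x(b) = 0
K(N) = 0
t = -48
F(V, B) = -8 + B (F(V, B) = 1*(-8 + B) = -8 + B)
-444826 - F(t, (K(3) + 11)*2) = -444826 - (-8 + (0 + 11)*2) = -444826 - (-8 + 11*2) = -444826 - (-8 + 22) = -444826 - 1*14 = -444826 - 14 = -444840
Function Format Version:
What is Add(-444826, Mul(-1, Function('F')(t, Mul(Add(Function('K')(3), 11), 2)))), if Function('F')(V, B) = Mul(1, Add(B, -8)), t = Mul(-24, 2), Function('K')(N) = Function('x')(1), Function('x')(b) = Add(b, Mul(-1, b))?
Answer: -444840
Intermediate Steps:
Function('x')(b) = 0
Function('K')(N) = 0
t = -48
Function('F')(V, B) = Add(-8, B) (Function('F')(V, B) = Mul(1, Add(-8, B)) = Add(-8, B))
Add(-444826, Mul(-1, Function('F')(t, Mul(Add(Function('K')(3), 11), 2)))) = Add(-444826, Mul(-1, Add(-8, Mul(Add(0, 11), 2)))) = Add(-444826, Mul(-1, Add(-8, Mul(11, 2)))) = Add(-444826, Mul(-1, Add(-8, 22))) = Add(-444826, Mul(-1, 14)) = Add(-444826, -14) = -444840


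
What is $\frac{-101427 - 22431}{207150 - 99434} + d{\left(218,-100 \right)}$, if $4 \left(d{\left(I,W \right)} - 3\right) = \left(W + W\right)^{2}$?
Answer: $\frac{76954235}{7694} \approx 10002.0$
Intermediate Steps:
$d{\left(I,W \right)} = 3 + W^{2}$ ($d{\left(I,W \right)} = 3 + \frac{\left(W + W\right)^{2}}{4} = 3 + \frac{\left(2 W\right)^{2}}{4} = 3 + \frac{4 W^{2}}{4} = 3 + W^{2}$)
$\frac{-101427 - 22431}{207150 - 99434} + d{\left(218,-100 \right)} = \frac{-101427 - 22431}{207150 - 99434} + \left(3 + \left(-100\right)^{2}\right) = - \frac{123858}{107716} + \left(3 + 10000\right) = \left(-123858\right) \frac{1}{107716} + 10003 = - \frac{8847}{7694} + 10003 = \frac{76954235}{7694}$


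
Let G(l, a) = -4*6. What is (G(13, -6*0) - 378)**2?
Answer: 161604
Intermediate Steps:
G(l, a) = -24
(G(13, -6*0) - 378)**2 = (-24 - 378)**2 = (-402)**2 = 161604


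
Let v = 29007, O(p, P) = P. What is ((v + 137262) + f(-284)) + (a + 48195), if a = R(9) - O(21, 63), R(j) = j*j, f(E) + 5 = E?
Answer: 214193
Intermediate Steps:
f(E) = -5 + E
R(j) = j²
a = 18 (a = 9² - 1*63 = 81 - 63 = 18)
((v + 137262) + f(-284)) + (a + 48195) = ((29007 + 137262) + (-5 - 284)) + (18 + 48195) = (166269 - 289) + 48213 = 165980 + 48213 = 214193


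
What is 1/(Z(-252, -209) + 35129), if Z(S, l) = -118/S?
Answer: 126/4426313 ≈ 2.8466e-5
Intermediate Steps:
1/(Z(-252, -209) + 35129) = 1/(-118/(-252) + 35129) = 1/(-118*(-1/252) + 35129) = 1/(59/126 + 35129) = 1/(4426313/126) = 126/4426313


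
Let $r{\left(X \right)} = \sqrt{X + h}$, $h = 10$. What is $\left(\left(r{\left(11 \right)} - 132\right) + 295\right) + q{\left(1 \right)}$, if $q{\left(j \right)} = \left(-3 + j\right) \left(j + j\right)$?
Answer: $159 + \sqrt{21} \approx 163.58$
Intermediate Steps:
$r{\left(X \right)} = \sqrt{10 + X}$ ($r{\left(X \right)} = \sqrt{X + 10} = \sqrt{10 + X}$)
$q{\left(j \right)} = 2 j \left(-3 + j\right)$ ($q{\left(j \right)} = \left(-3 + j\right) 2 j = 2 j \left(-3 + j\right)$)
$\left(\left(r{\left(11 \right)} - 132\right) + 295\right) + q{\left(1 \right)} = \left(\left(\sqrt{10 + 11} - 132\right) + 295\right) + 2 \cdot 1 \left(-3 + 1\right) = \left(\left(\sqrt{21} - 132\right) + 295\right) + 2 \cdot 1 \left(-2\right) = \left(\left(-132 + \sqrt{21}\right) + 295\right) - 4 = \left(163 + \sqrt{21}\right) - 4 = 159 + \sqrt{21}$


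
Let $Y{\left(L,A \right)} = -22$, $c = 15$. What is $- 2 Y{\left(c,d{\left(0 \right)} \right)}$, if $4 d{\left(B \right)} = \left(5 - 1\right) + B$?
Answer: $44$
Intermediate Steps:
$d{\left(B \right)} = 1 + \frac{B}{4}$ ($d{\left(B \right)} = \frac{\left(5 - 1\right) + B}{4} = \frac{4 + B}{4} = 1 + \frac{B}{4}$)
$- 2 Y{\left(c,d{\left(0 \right)} \right)} = \left(-2\right) \left(-22\right) = 44$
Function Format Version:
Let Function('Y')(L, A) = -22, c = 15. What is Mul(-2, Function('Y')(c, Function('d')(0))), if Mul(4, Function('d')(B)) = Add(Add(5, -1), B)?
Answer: 44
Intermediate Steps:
Function('d')(B) = Add(1, Mul(Rational(1, 4), B)) (Function('d')(B) = Mul(Rational(1, 4), Add(Add(5, -1), B)) = Mul(Rational(1, 4), Add(4, B)) = Add(1, Mul(Rational(1, 4), B)))
Mul(-2, Function('Y')(c, Function('d')(0))) = Mul(-2, -22) = 44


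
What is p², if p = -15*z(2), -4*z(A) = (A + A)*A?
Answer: 900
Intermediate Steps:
z(A) = -A²/2 (z(A) = -(A + A)*A/4 = -2*A*A/4 = -A²/2)
p = 30 (p = -(-15)*2²/2 = -(-15)*4/2 = -15*(-2) = 30)
p² = 30² = 900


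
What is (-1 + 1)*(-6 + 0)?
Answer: 0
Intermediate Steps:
(-1 + 1)*(-6 + 0) = 0*(-6) = 0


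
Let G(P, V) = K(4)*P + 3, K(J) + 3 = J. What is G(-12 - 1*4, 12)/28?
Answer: -13/28 ≈ -0.46429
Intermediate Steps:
K(J) = -3 + J
G(P, V) = 3 + P (G(P, V) = (-3 + 4)*P + 3 = 1*P + 3 = P + 3 = 3 + P)
G(-12 - 1*4, 12)/28 = (3 + (-12 - 1*4))/28 = (3 + (-12 - 4))*(1/28) = (3 - 16)*(1/28) = -13*1/28 = -13/28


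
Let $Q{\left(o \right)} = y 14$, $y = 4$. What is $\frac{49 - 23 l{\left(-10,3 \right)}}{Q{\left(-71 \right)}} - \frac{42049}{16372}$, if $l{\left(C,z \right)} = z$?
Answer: $- \frac{335273}{114604} \approx -2.9255$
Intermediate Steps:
$Q{\left(o \right)} = 56$ ($Q{\left(o \right)} = 4 \cdot 14 = 56$)
$\frac{49 - 23 l{\left(-10,3 \right)}}{Q{\left(-71 \right)}} - \frac{42049}{16372} = \frac{49 - 69}{56} - \frac{42049}{16372} = \left(49 - 69\right) \frac{1}{56} - \frac{42049}{16372} = \left(-20\right) \frac{1}{56} - \frac{42049}{16372} = - \frac{5}{14} - \frac{42049}{16372} = - \frac{335273}{114604}$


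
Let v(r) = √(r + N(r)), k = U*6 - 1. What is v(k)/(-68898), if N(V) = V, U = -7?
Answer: -I*√86/68898 ≈ -0.0001346*I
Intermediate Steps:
k = -43 (k = -7*6 - 1 = -42 - 1 = -43)
v(r) = √2*√r (v(r) = √(r + r) = √(2*r) = √2*√r)
v(k)/(-68898) = (√2*√(-43))/(-68898) = (√2*(I*√43))*(-1/68898) = (I*√86)*(-1/68898) = -I*√86/68898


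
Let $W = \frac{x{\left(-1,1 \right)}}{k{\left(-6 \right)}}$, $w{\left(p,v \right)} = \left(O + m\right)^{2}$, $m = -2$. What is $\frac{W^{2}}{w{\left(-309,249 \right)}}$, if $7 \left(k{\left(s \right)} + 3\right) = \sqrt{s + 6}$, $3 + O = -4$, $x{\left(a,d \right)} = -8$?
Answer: $\frac{64}{729} \approx 0.087791$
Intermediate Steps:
$O = -7$ ($O = -3 - 4 = -7$)
$w{\left(p,v \right)} = 81$ ($w{\left(p,v \right)} = \left(-7 - 2\right)^{2} = \left(-9\right)^{2} = 81$)
$k{\left(s \right)} = -3 + \frac{\sqrt{6 + s}}{7}$ ($k{\left(s \right)} = -3 + \frac{\sqrt{s + 6}}{7} = -3 + \frac{\sqrt{6 + s}}{7}$)
$W = \frac{8}{3}$ ($W = - \frac{8}{-3 + \frac{\sqrt{6 - 6}}{7}} = - \frac{8}{-3 + \frac{\sqrt{0}}{7}} = - \frac{8}{-3 + \frac{1}{7} \cdot 0} = - \frac{8}{-3 + 0} = - \frac{8}{-3} = \left(-8\right) \left(- \frac{1}{3}\right) = \frac{8}{3} \approx 2.6667$)
$\frac{W^{2}}{w{\left(-309,249 \right)}} = \frac{\left(\frac{8}{3}\right)^{2}}{81} = \frac{64}{9} \cdot \frac{1}{81} = \frac{64}{729}$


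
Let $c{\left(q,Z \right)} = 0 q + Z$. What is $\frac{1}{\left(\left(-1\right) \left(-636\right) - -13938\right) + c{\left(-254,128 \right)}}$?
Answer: $\frac{1}{14702} \approx 6.8018 \cdot 10^{-5}$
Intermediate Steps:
$c{\left(q,Z \right)} = Z$ ($c{\left(q,Z \right)} = 0 + Z = Z$)
$\frac{1}{\left(\left(-1\right) \left(-636\right) - -13938\right) + c{\left(-254,128 \right)}} = \frac{1}{\left(\left(-1\right) \left(-636\right) - -13938\right) + 128} = \frac{1}{\left(636 + 13938\right) + 128} = \frac{1}{14574 + 128} = \frac{1}{14702}$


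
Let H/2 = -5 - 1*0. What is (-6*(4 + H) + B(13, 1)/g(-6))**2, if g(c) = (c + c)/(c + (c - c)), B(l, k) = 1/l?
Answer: 877969/676 ≈ 1298.8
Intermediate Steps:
H = -10 (H = 2*(-5 - 1*0) = 2*(-5 + 0) = 2*(-5) = -10)
g(c) = 2 (g(c) = (2*c)/(c + 0) = (2*c)/c = 2)
(-6*(4 + H) + B(13, 1)/g(-6))**2 = (-6*(4 - 10) + 1/(13*2))**2 = (-6*(-6) + (1/13)*(1/2))**2 = (36 + 1/26)**2 = (937/26)**2 = 877969/676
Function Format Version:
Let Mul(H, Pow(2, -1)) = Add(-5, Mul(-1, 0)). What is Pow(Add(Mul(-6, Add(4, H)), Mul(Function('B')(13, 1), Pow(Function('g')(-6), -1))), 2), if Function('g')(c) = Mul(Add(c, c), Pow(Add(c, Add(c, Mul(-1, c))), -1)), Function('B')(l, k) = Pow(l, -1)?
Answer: Rational(877969, 676) ≈ 1298.8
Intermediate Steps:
H = -10 (H = Mul(2, Add(-5, Mul(-1, 0))) = Mul(2, Add(-5, 0)) = Mul(2, -5) = -10)
Function('g')(c) = 2 (Function('g')(c) = Mul(Mul(2, c), Pow(Add(c, 0), -1)) = Mul(Mul(2, c), Pow(c, -1)) = 2)
Pow(Add(Mul(-6, Add(4, H)), Mul(Function('B')(13, 1), Pow(Function('g')(-6), -1))), 2) = Pow(Add(Mul(-6, Add(4, -10)), Mul(Pow(13, -1), Pow(2, -1))), 2) = Pow(Add(Mul(-6, -6), Mul(Rational(1, 13), Rational(1, 2))), 2) = Pow(Add(36, Rational(1, 26)), 2) = Pow(Rational(937, 26), 2) = Rational(877969, 676)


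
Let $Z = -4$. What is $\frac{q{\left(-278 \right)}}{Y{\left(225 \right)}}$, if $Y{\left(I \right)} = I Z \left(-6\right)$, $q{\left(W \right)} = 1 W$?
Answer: $- \frac{139}{2700} \approx -0.051481$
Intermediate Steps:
$q{\left(W \right)} = W$
$Y{\left(I \right)} = 24 I$ ($Y{\left(I \right)} = I \left(-4\right) \left(-6\right) = - 4 I \left(-6\right) = 24 I$)
$\frac{q{\left(-278 \right)}}{Y{\left(225 \right)}} = - \frac{278}{24 \cdot 225} = - \frac{278}{5400} = \left(-278\right) \frac{1}{5400} = - \frac{139}{2700}$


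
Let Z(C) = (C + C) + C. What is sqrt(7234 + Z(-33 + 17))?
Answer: sqrt(7186) ≈ 84.770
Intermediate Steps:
Z(C) = 3*C (Z(C) = 2*C + C = 3*C)
sqrt(7234 + Z(-33 + 17)) = sqrt(7234 + 3*(-33 + 17)) = sqrt(7234 + 3*(-16)) = sqrt(7234 - 48) = sqrt(7186)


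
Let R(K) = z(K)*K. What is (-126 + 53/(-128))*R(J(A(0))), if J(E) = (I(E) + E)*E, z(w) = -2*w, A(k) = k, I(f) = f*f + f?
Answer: 0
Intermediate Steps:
I(f) = f + f**2 (I(f) = f**2 + f = f + f**2)
J(E) = E*(E + E*(1 + E)) (J(E) = (E*(1 + E) + E)*E = (E + E*(1 + E))*E = E*(E + E*(1 + E)))
R(K) = -2*K**2 (R(K) = (-2*K)*K = -2*K**2)
(-126 + 53/(-128))*R(J(A(0))) = (-126 + 53/(-128))*(-2*(0**2*(2 + 0))**2) = (-126 + 53*(-1/128))*(-2*(0*2)**2) = (-126 - 53/128)*(-2*0**2) = -(-16181)*0/64 = -16181/128*0 = 0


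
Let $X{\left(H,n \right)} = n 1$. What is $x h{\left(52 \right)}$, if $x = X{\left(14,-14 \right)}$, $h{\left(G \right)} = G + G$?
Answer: $-1456$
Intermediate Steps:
$h{\left(G \right)} = 2 G$
$X{\left(H,n \right)} = n$
$x = -14$
$x h{\left(52 \right)} = - 14 \cdot 2 \cdot 52 = \left(-14\right) 104 = -1456$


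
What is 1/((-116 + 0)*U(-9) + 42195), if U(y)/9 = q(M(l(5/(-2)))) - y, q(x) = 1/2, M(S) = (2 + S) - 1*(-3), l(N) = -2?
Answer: 1/32277 ≈ 3.0982e-5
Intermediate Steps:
M(S) = 5 + S (M(S) = (2 + S) + 3 = 5 + S)
q(x) = ½
U(y) = 9/2 - 9*y (U(y) = 9*(½ - y) = 9/2 - 9*y)
1/((-116 + 0)*U(-9) + 42195) = 1/((-116 + 0)*(9/2 - 9*(-9)) + 42195) = 1/(-116*(9/2 + 81) + 42195) = 1/(-116*171/2 + 42195) = 1/(-9918 + 42195) = 1/32277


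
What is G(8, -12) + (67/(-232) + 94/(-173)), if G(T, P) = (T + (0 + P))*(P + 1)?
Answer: 1732585/40136 ≈ 43.168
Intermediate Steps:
G(T, P) = (1 + P)*(P + T) (G(T, P) = (T + P)*(1 + P) = (P + T)*(1 + P) = (1 + P)*(P + T))
G(8, -12) + (67/(-232) + 94/(-173)) = (-12 + 8 + (-12)² - 12*8) + (67/(-232) + 94/(-173)) = (-12 + 8 + 144 - 96) + (67*(-1/232) + 94*(-1/173)) = 44 + (-67/232 - 94/173) = 44 - 33399/40136 = 1732585/40136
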